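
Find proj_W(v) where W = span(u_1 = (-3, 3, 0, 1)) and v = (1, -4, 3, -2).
proj_W(v) = (51/19, -51/19, 0, -17/19)

Set up U = [u_1 | ... | u_1] ∈ R^(4×1). The projector onto W = col(U) is P = U (U^T U)^(-1) U^T.
Compute U^T U =
  [19],
and U^T v = (-17).
Solve U^T U · c = U^T v for the coefficients: c = (-17/19). The projection is proj_W(v) = U c.
Check: (v - proj_W(v)) · u_1 = 0  (should be 0).
Result: proj_W(v) = (51/19, -51/19, 0, -17/19).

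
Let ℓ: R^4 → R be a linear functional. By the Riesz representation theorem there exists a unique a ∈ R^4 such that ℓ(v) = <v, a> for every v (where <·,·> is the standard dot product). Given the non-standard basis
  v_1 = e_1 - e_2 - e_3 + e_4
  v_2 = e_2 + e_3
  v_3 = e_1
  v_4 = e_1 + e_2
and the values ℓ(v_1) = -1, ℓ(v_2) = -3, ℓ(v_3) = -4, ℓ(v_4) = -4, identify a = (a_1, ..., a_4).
a = (-4, 0, -3, 0)

Write a = (a_1, ..., a_4) in the standard basis. For each basis vector v_i, ℓ(v_i) = <v_i, a> is a linear equation in the a_j's. Collect the n equations into a matrix system V a = ℓ, where row i of V is v_i (expressed in the standard basis). Since V is invertible (lower-triangular with 1s on the diagonal, up to permutation), solve by back-substitution:
  V =
[[1, -1, -1, 1],
 [0, 1, 1, 0],
 [1, 0, 0, 0],
 [1, 1, 0, 0]]
  V a = (-1, -3, -4, -4)
Solving gives a = (-4, 0, -3, 0).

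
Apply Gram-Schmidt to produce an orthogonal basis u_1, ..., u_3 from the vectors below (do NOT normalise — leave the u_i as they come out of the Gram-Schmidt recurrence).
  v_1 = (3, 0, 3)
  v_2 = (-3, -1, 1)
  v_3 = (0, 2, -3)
Orthogonal basis:
  u_1 = (3, 0, 3)
  u_2 = (-2, -1, 2)
  u_3 = (-5/18, 10/9, 5/18)

Apply the Gram-Schmidt recurrence
  u_1 = v_1
  u_i = v_i − Σ_{j<i} ((v_i · u_j) / (u_j · u_j)) · u_j.

Step by step this gives:
  u_1 = (3, 0, 3)
  u_2 = (-2, -1, 2)
  u_3 = (-5/18, 10/9, 5/18)

Orthogonality check:
  u_2 · u_1 = 0 (should be 0)
  u_3 · u_1 = 0 (should be 0)
  u_3 · u_2 = 0 (should be 0)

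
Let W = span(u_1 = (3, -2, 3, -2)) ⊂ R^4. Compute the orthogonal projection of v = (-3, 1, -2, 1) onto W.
proj_W(v) = (-57/26, 19/13, -57/26, 19/13)

Set up U = [u_1 | ... | u_1] ∈ R^(4×1). The projector onto W = col(U) is P = U (U^T U)^(-1) U^T.
Compute U^T U =
  [26],
and U^T v = (-19).
Solve U^T U · c = U^T v for the coefficients: c = (-19/26). The projection is proj_W(v) = U c.
Check: (v - proj_W(v)) · u_1 = 0  (should be 0).
Result: proj_W(v) = (-57/26, 19/13, -57/26, 19/13).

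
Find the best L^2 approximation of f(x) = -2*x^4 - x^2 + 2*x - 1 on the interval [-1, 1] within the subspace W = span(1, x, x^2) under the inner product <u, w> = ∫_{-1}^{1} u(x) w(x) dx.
g(x) = -19*x^2/7 + 2*x - 29/35

The best approximation g ∈ W is the orthogonal projection of f onto W. Writing g = a_0 + a_1 x + a_2 x^2, the coefficients solve the normal equations G · a = b where
  G_{ij} = <φ_i, φ_j> and b_i = <f, φ_i>, with φ_0 = 1, φ_1 = x, φ_2 = x^2.
G =
  [2, 0, 2/3]
  [0, 2/3, 0]
  [2/3, 0, 2/5],
b = (-52/15, 4/3, -172/105).
Solving gives a_0 = -29/35, a_1 = 2, a_2 = -19/7, so
  g(x) = -19*x^2/7 + 2*x - 29/35.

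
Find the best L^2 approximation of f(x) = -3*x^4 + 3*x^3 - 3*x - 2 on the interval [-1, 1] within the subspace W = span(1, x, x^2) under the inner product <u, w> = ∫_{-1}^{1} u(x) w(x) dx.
g(x) = -18*x^2/7 - 6*x/5 - 61/35

The best approximation g ∈ W is the orthogonal projection of f onto W. Writing g = a_0 + a_1 x + a_2 x^2, the coefficients solve the normal equations G · a = b where
  G_{ij} = <φ_i, φ_j> and b_i = <f, φ_i>, with φ_0 = 1, φ_1 = x, φ_2 = x^2.
G =
  [2, 0, 2/3]
  [0, 2/3, 0]
  [2/3, 0, 2/5],
b = (-26/5, -4/5, -46/21).
Solving gives a_0 = -61/35, a_1 = -6/5, a_2 = -18/7, so
  g(x) = -18*x^2/7 - 6*x/5 - 61/35.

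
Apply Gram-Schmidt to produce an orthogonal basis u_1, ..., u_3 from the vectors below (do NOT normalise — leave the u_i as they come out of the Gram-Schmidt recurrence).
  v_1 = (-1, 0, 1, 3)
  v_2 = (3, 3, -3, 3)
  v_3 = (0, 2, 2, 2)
Orthogonal basis:
  u_1 = (-1, 0, 1, 3)
  u_2 = (36/11, 3, -36/11, 24/11)
  u_3 = (16/43, 72/43, 70/43, -18/43)

Apply the Gram-Schmidt recurrence
  u_1 = v_1
  u_i = v_i − Σ_{j<i} ((v_i · u_j) / (u_j · u_j)) · u_j.

Step by step this gives:
  u_1 = (-1, 0, 1, 3)
  u_2 = (36/11, 3, -36/11, 24/11)
  u_3 = (16/43, 72/43, 70/43, -18/43)

Orthogonality check:
  u_2 · u_1 = 0 (should be 0)
  u_3 · u_1 = 0 (should be 0)
  u_3 · u_2 = 0 (should be 0)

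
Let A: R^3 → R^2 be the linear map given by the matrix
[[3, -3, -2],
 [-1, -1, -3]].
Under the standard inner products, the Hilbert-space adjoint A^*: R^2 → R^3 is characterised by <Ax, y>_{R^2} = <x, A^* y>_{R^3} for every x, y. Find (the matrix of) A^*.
A^* = A^T =
[[3, -1],
 [-3, -1],
 [-2, -3]]

For real matrices with standard dot products, the defining identity <Ax, y> = <x, A^* y> gives (Ax)^T y = x^T (A^*) y, i.e. x^T A^T y = x^T (A^*) y. Since this holds for all x, y, we must have A^* = A^T. Therefore
A^* =
[[3, -1],
 [-3, -1],
 [-2, -3]].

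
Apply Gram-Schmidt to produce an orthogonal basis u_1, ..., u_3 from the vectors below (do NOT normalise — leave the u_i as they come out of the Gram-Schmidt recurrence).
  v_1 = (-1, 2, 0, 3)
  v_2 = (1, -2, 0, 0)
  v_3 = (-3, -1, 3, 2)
Orthogonal basis:
  u_1 = (-1, 2, 0, 3)
  u_2 = (9/14, -9/7, 0, 15/14)
  u_3 = (-14/5, -7/5, 3, 0)

Apply the Gram-Schmidt recurrence
  u_1 = v_1
  u_i = v_i − Σ_{j<i} ((v_i · u_j) / (u_j · u_j)) · u_j.

Step by step this gives:
  u_1 = (-1, 2, 0, 3)
  u_2 = (9/14, -9/7, 0, 15/14)
  u_3 = (-14/5, -7/5, 3, 0)

Orthogonality check:
  u_2 · u_1 = 0 (should be 0)
  u_3 · u_1 = 0 (should be 0)
  u_3 · u_2 = 0 (should be 0)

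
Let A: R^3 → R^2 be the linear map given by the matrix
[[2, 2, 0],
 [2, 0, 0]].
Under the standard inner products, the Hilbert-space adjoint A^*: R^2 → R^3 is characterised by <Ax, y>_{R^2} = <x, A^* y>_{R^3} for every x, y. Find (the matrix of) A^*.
A^* = A^T =
[[2, 2],
 [2, 0],
 [0, 0]]

For real matrices with standard dot products, the defining identity <Ax, y> = <x, A^* y> gives (Ax)^T y = x^T (A^*) y, i.e. x^T A^T y = x^T (A^*) y. Since this holds for all x, y, we must have A^* = A^T. Therefore
A^* =
[[2, 2],
 [2, 0],
 [0, 0]].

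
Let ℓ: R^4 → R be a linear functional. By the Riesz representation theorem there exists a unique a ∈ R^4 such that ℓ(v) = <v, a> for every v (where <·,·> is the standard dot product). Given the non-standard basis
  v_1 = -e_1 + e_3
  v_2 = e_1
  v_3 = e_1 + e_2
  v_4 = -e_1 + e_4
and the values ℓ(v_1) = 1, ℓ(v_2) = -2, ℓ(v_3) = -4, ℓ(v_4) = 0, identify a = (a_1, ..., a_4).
a = (-2, -2, -1, -2)

Write a = (a_1, ..., a_4) in the standard basis. For each basis vector v_i, ℓ(v_i) = <v_i, a> is a linear equation in the a_j's. Collect the n equations into a matrix system V a = ℓ, where row i of V is v_i (expressed in the standard basis). Since V is invertible (lower-triangular with 1s on the diagonal, up to permutation), solve by back-substitution:
  V =
[[-1, 0, 1, 0],
 [1, 0, 0, 0],
 [1, 1, 0, 0],
 [-1, 0, 0, 1]]
  V a = (1, -2, -4, 0)
Solving gives a = (-2, -2, -1, -2).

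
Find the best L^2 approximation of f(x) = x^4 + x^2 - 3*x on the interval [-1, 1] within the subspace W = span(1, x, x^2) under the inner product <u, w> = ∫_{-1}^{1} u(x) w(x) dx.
g(x) = 13*x^2/7 - 3*x - 3/35

The best approximation g ∈ W is the orthogonal projection of f onto W. Writing g = a_0 + a_1 x + a_2 x^2, the coefficients solve the normal equations G · a = b where
  G_{ij} = <φ_i, φ_j> and b_i = <f, φ_i>, with φ_0 = 1, φ_1 = x, φ_2 = x^2.
G =
  [2, 0, 2/3]
  [0, 2/3, 0]
  [2/3, 0, 2/5],
b = (16/15, -2, 24/35).
Solving gives a_0 = -3/35, a_1 = -3, a_2 = 13/7, so
  g(x) = 13*x^2/7 - 3*x - 3/35.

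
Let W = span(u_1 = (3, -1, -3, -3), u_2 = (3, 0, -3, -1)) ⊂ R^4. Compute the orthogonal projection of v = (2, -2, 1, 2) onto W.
proj_W(v) = (27/91, 40/91, -27/91, 71/91)

Set up U = [u_1 | ... | u_2] ∈ R^(4×2). The projector onto W = col(U) is P = U (U^T U)^(-1) U^T.
Compute U^T U =
  [28, 21]
  [21, 19],
and U^T v = (-1, 1).
Solve U^T U · c = U^T v for the coefficients: c = (-40/91, 7/13). The projection is proj_W(v) = U c.
Check: (v - proj_W(v)) · u_1 = 0  (should be 0).
Check: (v - proj_W(v)) · u_2 = 0  (should be 0).
Result: proj_W(v) = (27/91, 40/91, -27/91, 71/91).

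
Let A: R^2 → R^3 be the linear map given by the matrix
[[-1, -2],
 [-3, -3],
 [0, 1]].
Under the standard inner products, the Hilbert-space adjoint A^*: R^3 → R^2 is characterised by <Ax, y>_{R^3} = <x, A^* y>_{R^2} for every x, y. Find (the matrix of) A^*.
A^* = A^T =
[[-1, -3, 0],
 [-2, -3, 1]]

For real matrices with standard dot products, the defining identity <Ax, y> = <x, A^* y> gives (Ax)^T y = x^T (A^*) y, i.e. x^T A^T y = x^T (A^*) y. Since this holds for all x, y, we must have A^* = A^T. Therefore
A^* =
[[-1, -3, 0],
 [-2, -3, 1]].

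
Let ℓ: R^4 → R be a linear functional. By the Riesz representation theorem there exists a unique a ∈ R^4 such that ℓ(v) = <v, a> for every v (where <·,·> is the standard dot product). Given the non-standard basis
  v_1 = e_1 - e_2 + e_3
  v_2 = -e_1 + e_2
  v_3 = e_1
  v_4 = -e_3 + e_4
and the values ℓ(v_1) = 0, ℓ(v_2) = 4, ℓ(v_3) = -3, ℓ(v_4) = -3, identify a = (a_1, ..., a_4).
a = (-3, 1, 4, 1)

Write a = (a_1, ..., a_4) in the standard basis. For each basis vector v_i, ℓ(v_i) = <v_i, a> is a linear equation in the a_j's. Collect the n equations into a matrix system V a = ℓ, where row i of V is v_i (expressed in the standard basis). Since V is invertible (lower-triangular with 1s on the diagonal, up to permutation), solve by back-substitution:
  V =
[[1, -1, 1, 0],
 [-1, 1, 0, 0],
 [1, 0, 0, 0],
 [0, 0, -1, 1]]
  V a = (0, 4, -3, -3)
Solving gives a = (-3, 1, 4, 1).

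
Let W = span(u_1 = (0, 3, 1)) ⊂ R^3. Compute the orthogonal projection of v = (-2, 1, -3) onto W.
proj_W(v) = (0, 0, 0)

Set up U = [u_1 | ... | u_1] ∈ R^(3×1). The projector onto W = col(U) is P = U (U^T U)^(-1) U^T.
Compute U^T U =
  [10],
and U^T v = (0).
Solve U^T U · c = U^T v for the coefficients: c = (0). The projection is proj_W(v) = U c.
Check: (v - proj_W(v)) · u_1 = 0  (should be 0).
Result: proj_W(v) = (0, 0, 0).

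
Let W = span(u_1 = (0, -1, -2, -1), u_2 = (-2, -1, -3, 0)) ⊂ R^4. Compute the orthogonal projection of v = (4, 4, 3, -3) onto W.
proj_W(v) = (22/5, 4/5, 19/5, -7/5)

Set up U = [u_1 | ... | u_2] ∈ R^(4×2). The projector onto W = col(U) is P = U (U^T U)^(-1) U^T.
Compute U^T U =
  [6, 7]
  [7, 14],
and U^T v = (-7, -21).
Solve U^T U · c = U^T v for the coefficients: c = (7/5, -11/5). The projection is proj_W(v) = U c.
Check: (v - proj_W(v)) · u_1 = 0  (should be 0).
Check: (v - proj_W(v)) · u_2 = 0  (should be 0).
Result: proj_W(v) = (22/5, 4/5, 19/5, -7/5).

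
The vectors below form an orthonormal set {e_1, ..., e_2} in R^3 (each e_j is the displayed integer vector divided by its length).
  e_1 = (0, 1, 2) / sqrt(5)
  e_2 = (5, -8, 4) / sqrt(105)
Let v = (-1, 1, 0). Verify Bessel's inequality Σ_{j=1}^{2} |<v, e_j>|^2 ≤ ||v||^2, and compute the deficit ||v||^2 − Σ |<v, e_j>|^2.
Σ |<v, e_j>|^2 = 38/21; ||v||^2 = 2; deficit = 4/21

Write each e_j = u_j / sqrt(<u_j, u_j>) where u_j is the displayed integer vector. Then <v, e_j> = <v, u_j> / sqrt(<u_j, u_j>), so |<v, e_j>|^2 = <v, u_j>^2 / <u_j, u_j>.
Coefficients: <v, e_1> = 1/sqrt(5), <v, e_2> = -13/sqrt(105).
Square and sum: Σ |<v, e_j>|^2 = 38/21.
Compute ||v||^2 = v·v = 2.
Deficit = 2 − 38/21 = 4/21 ≥ 0, confirming Bessel's inequality. (The deficit equals ||v − Σ <v,e_j> e_j||^2, the squared distance from v to span{e_j}.)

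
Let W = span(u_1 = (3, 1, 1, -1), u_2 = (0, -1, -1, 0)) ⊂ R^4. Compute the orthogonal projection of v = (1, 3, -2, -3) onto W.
proj_W(v) = (9/5, 1/2, 1/2, -3/5)

Set up U = [u_1 | ... | u_2] ∈ R^(4×2). The projector onto W = col(U) is P = U (U^T U)^(-1) U^T.
Compute U^T U =
  [12, -2]
  [-2, 2],
and U^T v = (7, -1).
Solve U^T U · c = U^T v for the coefficients: c = (3/5, 1/10). The projection is proj_W(v) = U c.
Check: (v - proj_W(v)) · u_1 = 0  (should be 0).
Check: (v - proj_W(v)) · u_2 = 0  (should be 0).
Result: proj_W(v) = (9/5, 1/2, 1/2, -3/5).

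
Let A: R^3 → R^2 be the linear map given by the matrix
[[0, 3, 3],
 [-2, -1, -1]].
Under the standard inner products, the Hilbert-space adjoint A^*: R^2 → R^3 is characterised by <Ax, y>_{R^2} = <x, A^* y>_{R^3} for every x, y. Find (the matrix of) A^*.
A^* = A^T =
[[0, -2],
 [3, -1],
 [3, -1]]

For real matrices with standard dot products, the defining identity <Ax, y> = <x, A^* y> gives (Ax)^T y = x^T (A^*) y, i.e. x^T A^T y = x^T (A^*) y. Since this holds for all x, y, we must have A^* = A^T. Therefore
A^* =
[[0, -2],
 [3, -1],
 [3, -1]].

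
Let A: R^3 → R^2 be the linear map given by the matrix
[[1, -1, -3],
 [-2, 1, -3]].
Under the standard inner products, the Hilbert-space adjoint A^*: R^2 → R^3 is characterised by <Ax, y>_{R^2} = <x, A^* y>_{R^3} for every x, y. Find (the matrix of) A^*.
A^* = A^T =
[[1, -2],
 [-1, 1],
 [-3, -3]]

For real matrices with standard dot products, the defining identity <Ax, y> = <x, A^* y> gives (Ax)^T y = x^T (A^*) y, i.e. x^T A^T y = x^T (A^*) y. Since this holds for all x, y, we must have A^* = A^T. Therefore
A^* =
[[1, -2],
 [-1, 1],
 [-3, -3]].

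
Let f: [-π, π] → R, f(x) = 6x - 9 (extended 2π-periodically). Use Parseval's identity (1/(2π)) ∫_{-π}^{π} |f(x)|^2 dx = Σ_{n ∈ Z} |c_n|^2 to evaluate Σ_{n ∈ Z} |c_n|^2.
Σ |c_n|^2 = 12π^2 + 81

Expand and integrate term by term over [-π, π]:
  ∫ (6x)^2 dx = 36·(2π^3/3); ∫ 2·6·(-9)·x dx = 0 (odd integrand); ∫ (-9)^2 dx = 81·2π.
So (1/(2π)) ∫_{-π}^{π} (6x - 9)^2 dx = 36π^2/3 + 81 = 12π^2 + 81.
Parseval ⇒ Σ |c_n|^2 = 12π^2 + 81.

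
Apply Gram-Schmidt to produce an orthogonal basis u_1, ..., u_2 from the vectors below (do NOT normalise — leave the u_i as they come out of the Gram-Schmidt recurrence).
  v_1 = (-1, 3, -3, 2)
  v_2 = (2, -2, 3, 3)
Orthogonal basis:
  u_1 = (-1, 3, -3, 2)
  u_2 = (35/23, -13/23, 36/23, 91/23)

Apply the Gram-Schmidt recurrence
  u_1 = v_1
  u_i = v_i − Σ_{j<i} ((v_i · u_j) / (u_j · u_j)) · u_j.

Step by step this gives:
  u_1 = (-1, 3, -3, 2)
  u_2 = (35/23, -13/23, 36/23, 91/23)

Orthogonality check:
  u_2 · u_1 = 0 (should be 0)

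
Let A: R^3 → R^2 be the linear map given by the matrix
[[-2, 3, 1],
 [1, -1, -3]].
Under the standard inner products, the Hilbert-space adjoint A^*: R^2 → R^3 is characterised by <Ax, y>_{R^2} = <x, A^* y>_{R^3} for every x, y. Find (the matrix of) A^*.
A^* = A^T =
[[-2, 1],
 [3, -1],
 [1, -3]]

For real matrices with standard dot products, the defining identity <Ax, y> = <x, A^* y> gives (Ax)^T y = x^T (A^*) y, i.e. x^T A^T y = x^T (A^*) y. Since this holds for all x, y, we must have A^* = A^T. Therefore
A^* =
[[-2, 1],
 [3, -1],
 [1, -3]].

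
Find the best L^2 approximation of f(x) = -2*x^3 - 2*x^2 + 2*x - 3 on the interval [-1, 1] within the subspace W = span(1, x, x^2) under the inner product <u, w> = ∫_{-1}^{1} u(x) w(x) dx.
g(x) = -2*x^2 + 4*x/5 - 3

The best approximation g ∈ W is the orthogonal projection of f onto W. Writing g = a_0 + a_1 x + a_2 x^2, the coefficients solve the normal equations G · a = b where
  G_{ij} = <φ_i, φ_j> and b_i = <f, φ_i>, with φ_0 = 1, φ_1 = x, φ_2 = x^2.
G =
  [2, 0, 2/3]
  [0, 2/3, 0]
  [2/3, 0, 2/5],
b = (-22/3, 8/15, -14/5).
Solving gives a_0 = -3, a_1 = 4/5, a_2 = -2, so
  g(x) = -2*x^2 + 4*x/5 - 3.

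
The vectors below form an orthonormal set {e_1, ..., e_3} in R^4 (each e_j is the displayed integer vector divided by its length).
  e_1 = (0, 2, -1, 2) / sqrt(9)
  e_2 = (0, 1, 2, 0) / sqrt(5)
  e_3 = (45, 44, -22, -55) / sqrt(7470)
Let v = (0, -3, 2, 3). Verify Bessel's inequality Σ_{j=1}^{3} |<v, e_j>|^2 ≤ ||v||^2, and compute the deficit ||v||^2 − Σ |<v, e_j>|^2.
Σ |<v, e_j>|^2 = 2691/166; ||v||^2 = 22; deficit = 961/166

Write each e_j = u_j / sqrt(<u_j, u_j>) where u_j is the displayed integer vector. Then <v, e_j> = <v, u_j> / sqrt(<u_j, u_j>), so |<v, e_j>|^2 = <v, u_j>^2 / <u_j, u_j>.
Coefficients: <v, e_1> = -2/sqrt(9), <v, e_2> = 1/sqrt(5), <v, e_3> = -341/sqrt(7470).
Square and sum: Σ |<v, e_j>|^2 = 2691/166.
Compute ||v||^2 = v·v = 22.
Deficit = 22 − 2691/166 = 961/166 ≥ 0, confirming Bessel's inequality. (The deficit equals ||v − Σ <v,e_j> e_j||^2, the squared distance from v to span{e_j}.)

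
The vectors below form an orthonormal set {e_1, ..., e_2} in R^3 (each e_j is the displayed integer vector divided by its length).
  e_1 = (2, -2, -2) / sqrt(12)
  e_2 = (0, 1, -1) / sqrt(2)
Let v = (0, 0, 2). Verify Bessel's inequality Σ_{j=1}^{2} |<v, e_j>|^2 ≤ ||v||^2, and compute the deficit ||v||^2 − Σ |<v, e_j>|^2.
Σ |<v, e_j>|^2 = 10/3; ||v||^2 = 4; deficit = 2/3

Write each e_j = u_j / sqrt(<u_j, u_j>) where u_j is the displayed integer vector. Then <v, e_j> = <v, u_j> / sqrt(<u_j, u_j>), so |<v, e_j>|^2 = <v, u_j>^2 / <u_j, u_j>.
Coefficients: <v, e_1> = -4/sqrt(12), <v, e_2> = -2/sqrt(2).
Square and sum: Σ |<v, e_j>|^2 = 10/3.
Compute ||v||^2 = v·v = 4.
Deficit = 4 − 10/3 = 2/3 ≥ 0, confirming Bessel's inequality. (The deficit equals ||v − Σ <v,e_j> e_j||^2, the squared distance from v to span{e_j}.)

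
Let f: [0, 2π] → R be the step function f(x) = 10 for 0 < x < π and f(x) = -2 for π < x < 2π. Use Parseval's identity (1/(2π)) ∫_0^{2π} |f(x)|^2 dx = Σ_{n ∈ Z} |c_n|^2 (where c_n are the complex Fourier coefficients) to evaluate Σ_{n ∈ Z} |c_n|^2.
Σ |c_n|^2 = 52

Parseval equates the L^2 energy of f (normalised by 1/(2π)) with the ℓ^2 sum of its Fourier coefficients: (1/(2π)) ∫_0^{2π} |f|^2 = Σ |c_n|^2.
Compute the left side: (1/(2π)) [∫_0^π 10^2 dx + ∫_π^{2π} (-2)^2 dx] = (1/(2π)) · (100π + 4π) = (100 + 4)/2 = 52.
So Σ_{n ∈ Z} |c_n|^2 = 52.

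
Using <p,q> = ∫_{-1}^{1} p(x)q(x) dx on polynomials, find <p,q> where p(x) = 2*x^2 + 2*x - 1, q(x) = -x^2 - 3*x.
<p,q> = -62/15

Expand the product: p(x)·q(x) = -2*x^4 - 8*x^3 - 5*x^2 + 3*x.
∫_{-1}^{1} of each monomial x^k gives [2/(k+1) if k even, 0 if k odd]. Integrating term-by-term (or equivalently evaluating the antiderivative F(x) = -2*x^5/5 - 2*x^4 - 5*x^3/3 + 3*x^2/2 at the endpoints):
  F(1) − F(−1) = -77/30 − (47/30) = -62/15.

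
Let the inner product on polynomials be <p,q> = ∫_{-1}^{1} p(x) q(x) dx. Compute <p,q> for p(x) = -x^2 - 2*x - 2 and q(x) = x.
<p,q> = -4/3

Expand the product: p(x)·q(x) = -x^3 - 2*x^2 - 2*x.
∫_{-1}^{1} of each monomial x^k gives [2/(k+1) if k even, 0 if k odd]. Integrating term-by-term (or equivalently evaluating the antiderivative F(x) = -x^4/4 - 2*x^3/3 - x^2 at the endpoints):
  F(1) − F(−1) = -23/12 − (-7/12) = -4/3.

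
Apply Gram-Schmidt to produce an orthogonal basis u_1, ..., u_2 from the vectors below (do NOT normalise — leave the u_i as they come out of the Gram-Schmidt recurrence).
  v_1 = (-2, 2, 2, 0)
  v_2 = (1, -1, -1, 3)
Orthogonal basis:
  u_1 = (-2, 2, 2, 0)
  u_2 = (0, 0, 0, 3)

Apply the Gram-Schmidt recurrence
  u_1 = v_1
  u_i = v_i − Σ_{j<i} ((v_i · u_j) / (u_j · u_j)) · u_j.

Step by step this gives:
  u_1 = (-2, 2, 2, 0)
  u_2 = (0, 0, 0, 3)

Orthogonality check:
  u_2 · u_1 = 0 (should be 0)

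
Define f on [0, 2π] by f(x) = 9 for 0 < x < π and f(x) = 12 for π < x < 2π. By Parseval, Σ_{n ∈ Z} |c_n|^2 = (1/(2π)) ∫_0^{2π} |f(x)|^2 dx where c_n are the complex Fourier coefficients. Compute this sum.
Σ |c_n|^2 = 225/2

Parseval equates the L^2 energy of f (normalised by 1/(2π)) with the ℓ^2 sum of its Fourier coefficients: (1/(2π)) ∫_0^{2π} |f|^2 = Σ |c_n|^2.
Compute the left side: (1/(2π)) [∫_0^π 9^2 dx + ∫_π^{2π} 12^2 dx] = (1/(2π)) · (81π + 144π) = (81 + 144)/2 = 225/2.
So Σ_{n ∈ Z} |c_n|^2 = 225/2.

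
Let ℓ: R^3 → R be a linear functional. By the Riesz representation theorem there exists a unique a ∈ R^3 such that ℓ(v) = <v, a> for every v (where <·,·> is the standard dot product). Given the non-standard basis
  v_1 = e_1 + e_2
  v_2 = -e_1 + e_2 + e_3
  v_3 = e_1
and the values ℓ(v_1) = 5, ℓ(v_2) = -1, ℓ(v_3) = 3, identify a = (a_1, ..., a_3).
a = (3, 2, 0)

Write a = (a_1, ..., a_3) in the standard basis. For each basis vector v_i, ℓ(v_i) = <v_i, a> is a linear equation in the a_j's. Collect the n equations into a matrix system V a = ℓ, where row i of V is v_i (expressed in the standard basis). Since V is invertible (lower-triangular with 1s on the diagonal, up to permutation), solve by back-substitution:
  V =
[[1, 1, 0],
 [-1, 1, 1],
 [1, 0, 0]]
  V a = (5, -1, 3)
Solving gives a = (3, 2, 0).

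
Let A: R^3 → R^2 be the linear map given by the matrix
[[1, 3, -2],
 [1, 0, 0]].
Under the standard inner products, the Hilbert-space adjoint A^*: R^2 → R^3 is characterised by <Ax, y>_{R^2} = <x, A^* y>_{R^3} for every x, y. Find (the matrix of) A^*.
A^* = A^T =
[[1, 1],
 [3, 0],
 [-2, 0]]

For real matrices with standard dot products, the defining identity <Ax, y> = <x, A^* y> gives (Ax)^T y = x^T (A^*) y, i.e. x^T A^T y = x^T (A^*) y. Since this holds for all x, y, we must have A^* = A^T. Therefore
A^* =
[[1, 1],
 [3, 0],
 [-2, 0]].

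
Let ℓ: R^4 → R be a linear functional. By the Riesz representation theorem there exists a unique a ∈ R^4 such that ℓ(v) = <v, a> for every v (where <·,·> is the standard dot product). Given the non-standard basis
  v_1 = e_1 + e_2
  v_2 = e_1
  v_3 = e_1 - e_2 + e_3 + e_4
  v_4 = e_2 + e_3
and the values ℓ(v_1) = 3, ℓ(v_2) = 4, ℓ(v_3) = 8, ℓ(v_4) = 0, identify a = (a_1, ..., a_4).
a = (4, -1, 1, 2)

Write a = (a_1, ..., a_4) in the standard basis. For each basis vector v_i, ℓ(v_i) = <v_i, a> is a linear equation in the a_j's. Collect the n equations into a matrix system V a = ℓ, where row i of V is v_i (expressed in the standard basis). Since V is invertible (lower-triangular with 1s on the diagonal, up to permutation), solve by back-substitution:
  V =
[[1, 1, 0, 0],
 [1, 0, 0, 0],
 [1, -1, 1, 1],
 [0, 1, 1, 0]]
  V a = (3, 4, 8, 0)
Solving gives a = (4, -1, 1, 2).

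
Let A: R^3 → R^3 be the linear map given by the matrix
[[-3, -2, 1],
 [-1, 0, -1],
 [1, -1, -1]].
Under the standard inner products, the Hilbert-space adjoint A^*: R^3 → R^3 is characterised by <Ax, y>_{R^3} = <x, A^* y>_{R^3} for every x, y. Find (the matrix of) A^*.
A^* = A^T =
[[-3, -1, 1],
 [-2, 0, -1],
 [1, -1, -1]]

For real matrices with standard dot products, the defining identity <Ax, y> = <x, A^* y> gives (Ax)^T y = x^T (A^*) y, i.e. x^T A^T y = x^T (A^*) y. Since this holds for all x, y, we must have A^* = A^T. Therefore
A^* =
[[-3, -1, 1],
 [-2, 0, -1],
 [1, -1, -1]].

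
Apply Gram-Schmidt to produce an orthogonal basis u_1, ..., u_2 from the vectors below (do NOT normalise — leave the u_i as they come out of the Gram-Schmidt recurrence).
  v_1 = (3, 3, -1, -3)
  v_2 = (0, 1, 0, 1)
Orthogonal basis:
  u_1 = (3, 3, -1, -3)
  u_2 = (0, 1, 0, 1)

Apply the Gram-Schmidt recurrence
  u_1 = v_1
  u_i = v_i − Σ_{j<i} ((v_i · u_j) / (u_j · u_j)) · u_j.

Step by step this gives:
  u_1 = (3, 3, -1, -3)
  u_2 = (0, 1, 0, 1)

Orthogonality check:
  u_2 · u_1 = 0 (should be 0)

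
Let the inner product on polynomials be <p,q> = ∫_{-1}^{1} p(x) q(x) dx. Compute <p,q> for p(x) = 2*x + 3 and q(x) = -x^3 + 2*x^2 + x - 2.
<p,q> = -112/15

Expand the product: p(x)·q(x) = -2*x^4 + x^3 + 8*x^2 - x - 6.
∫_{-1}^{1} of each monomial x^k gives [2/(k+1) if k even, 0 if k odd]. Integrating term-by-term (or equivalently evaluating the antiderivative F(x) = -2*x^5/5 + x^4/4 + 8*x^3/3 - x^2/2 - 6*x at the endpoints):
  F(1) − F(−1) = -239/60 − (209/60) = -112/15.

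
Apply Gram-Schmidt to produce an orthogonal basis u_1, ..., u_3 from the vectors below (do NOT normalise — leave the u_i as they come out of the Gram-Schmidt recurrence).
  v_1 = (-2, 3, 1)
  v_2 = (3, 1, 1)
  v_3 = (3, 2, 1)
Orthogonal basis:
  u_1 = (-2, 3, 1)
  u_2 = (19/7, 10/7, 8/7)
  u_3 = (1/15, 1/6, -11/30)

Apply the Gram-Schmidt recurrence
  u_1 = v_1
  u_i = v_i − Σ_{j<i} ((v_i · u_j) / (u_j · u_j)) · u_j.

Step by step this gives:
  u_1 = (-2, 3, 1)
  u_2 = (19/7, 10/7, 8/7)
  u_3 = (1/15, 1/6, -11/30)

Orthogonality check:
  u_2 · u_1 = 0 (should be 0)
  u_3 · u_1 = 0 (should be 0)
  u_3 · u_2 = 0 (should be 0)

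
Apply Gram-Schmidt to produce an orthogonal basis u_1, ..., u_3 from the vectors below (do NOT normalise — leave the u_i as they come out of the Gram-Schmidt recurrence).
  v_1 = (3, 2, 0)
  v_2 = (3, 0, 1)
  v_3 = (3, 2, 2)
Orthogonal basis:
  u_1 = (3, 2, 0)
  u_2 = (12/13, -18/13, 1)
  u_3 = (-24/49, 36/49, 72/49)

Apply the Gram-Schmidt recurrence
  u_1 = v_1
  u_i = v_i − Σ_{j<i} ((v_i · u_j) / (u_j · u_j)) · u_j.

Step by step this gives:
  u_1 = (3, 2, 0)
  u_2 = (12/13, -18/13, 1)
  u_3 = (-24/49, 36/49, 72/49)

Orthogonality check:
  u_2 · u_1 = 0 (should be 0)
  u_3 · u_1 = 0 (should be 0)
  u_3 · u_2 = 0 (should be 0)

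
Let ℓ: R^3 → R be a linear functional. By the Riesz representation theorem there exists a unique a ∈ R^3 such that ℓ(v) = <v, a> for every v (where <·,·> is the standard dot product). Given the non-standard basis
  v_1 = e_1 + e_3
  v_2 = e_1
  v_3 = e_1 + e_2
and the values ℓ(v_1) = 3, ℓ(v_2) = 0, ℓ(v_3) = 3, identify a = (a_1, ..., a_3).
a = (0, 3, 3)

Write a = (a_1, ..., a_3) in the standard basis. For each basis vector v_i, ℓ(v_i) = <v_i, a> is a linear equation in the a_j's. Collect the n equations into a matrix system V a = ℓ, where row i of V is v_i (expressed in the standard basis). Since V is invertible (lower-triangular with 1s on the diagonal, up to permutation), solve by back-substitution:
  V =
[[1, 0, 1],
 [1, 0, 0],
 [1, 1, 0]]
  V a = (3, 0, 3)
Solving gives a = (0, 3, 3).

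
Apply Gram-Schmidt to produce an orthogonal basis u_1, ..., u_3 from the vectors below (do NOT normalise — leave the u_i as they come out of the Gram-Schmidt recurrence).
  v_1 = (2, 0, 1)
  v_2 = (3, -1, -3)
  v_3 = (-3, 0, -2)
Orthogonal basis:
  u_1 = (2, 0, 1)
  u_2 = (9/5, -1, -18/5)
  u_3 = (1/86, 9/86, -1/43)

Apply the Gram-Schmidt recurrence
  u_1 = v_1
  u_i = v_i − Σ_{j<i} ((v_i · u_j) / (u_j · u_j)) · u_j.

Step by step this gives:
  u_1 = (2, 0, 1)
  u_2 = (9/5, -1, -18/5)
  u_3 = (1/86, 9/86, -1/43)

Orthogonality check:
  u_2 · u_1 = 0 (should be 0)
  u_3 · u_1 = 0 (should be 0)
  u_3 · u_2 = 0 (should be 0)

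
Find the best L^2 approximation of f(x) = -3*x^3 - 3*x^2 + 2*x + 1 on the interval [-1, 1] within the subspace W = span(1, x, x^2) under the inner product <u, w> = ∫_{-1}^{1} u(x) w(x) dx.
g(x) = -3*x^2 + x/5 + 1

The best approximation g ∈ W is the orthogonal projection of f onto W. Writing g = a_0 + a_1 x + a_2 x^2, the coefficients solve the normal equations G · a = b where
  G_{ij} = <φ_i, φ_j> and b_i = <f, φ_i>, with φ_0 = 1, φ_1 = x, φ_2 = x^2.
G =
  [2, 0, 2/3]
  [0, 2/3, 0]
  [2/3, 0, 2/5],
b = (0, 2/15, -8/15).
Solving gives a_0 = 1, a_1 = 1/5, a_2 = -3, so
  g(x) = -3*x^2 + x/5 + 1.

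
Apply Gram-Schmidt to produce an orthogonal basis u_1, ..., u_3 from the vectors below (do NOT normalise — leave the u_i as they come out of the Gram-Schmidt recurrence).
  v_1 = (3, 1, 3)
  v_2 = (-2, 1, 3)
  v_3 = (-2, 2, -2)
Orthogonal basis:
  u_1 = (3, 1, 3)
  u_2 = (-50/19, 15/19, 45/19)
  u_3 = (0, 12/5, -4/5)

Apply the Gram-Schmidt recurrence
  u_1 = v_1
  u_i = v_i − Σ_{j<i} ((v_i · u_j) / (u_j · u_j)) · u_j.

Step by step this gives:
  u_1 = (3, 1, 3)
  u_2 = (-50/19, 15/19, 45/19)
  u_3 = (0, 12/5, -4/5)

Orthogonality check:
  u_2 · u_1 = 0 (should be 0)
  u_3 · u_1 = 0 (should be 0)
  u_3 · u_2 = 0 (should be 0)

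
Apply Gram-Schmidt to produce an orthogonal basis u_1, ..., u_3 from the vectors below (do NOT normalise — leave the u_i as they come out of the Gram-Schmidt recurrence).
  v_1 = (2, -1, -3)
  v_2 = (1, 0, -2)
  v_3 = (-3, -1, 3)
Orthogonal basis:
  u_1 = (2, -1, -3)
  u_2 = (-1/7, 4/7, -2/7)
  u_3 = (-4/3, -2/3, -2/3)

Apply the Gram-Schmidt recurrence
  u_1 = v_1
  u_i = v_i − Σ_{j<i} ((v_i · u_j) / (u_j · u_j)) · u_j.

Step by step this gives:
  u_1 = (2, -1, -3)
  u_2 = (-1/7, 4/7, -2/7)
  u_3 = (-4/3, -2/3, -2/3)

Orthogonality check:
  u_2 · u_1 = 0 (should be 0)
  u_3 · u_1 = 0 (should be 0)
  u_3 · u_2 = 0 (should be 0)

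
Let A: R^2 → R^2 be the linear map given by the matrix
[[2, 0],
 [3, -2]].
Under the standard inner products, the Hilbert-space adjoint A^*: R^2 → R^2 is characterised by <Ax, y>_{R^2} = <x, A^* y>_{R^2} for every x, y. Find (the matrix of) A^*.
A^* = A^T =
[[2, 3],
 [0, -2]]

For real matrices with standard dot products, the defining identity <Ax, y> = <x, A^* y> gives (Ax)^T y = x^T (A^*) y, i.e. x^T A^T y = x^T (A^*) y. Since this holds for all x, y, we must have A^* = A^T. Therefore
A^* =
[[2, 3],
 [0, -2]].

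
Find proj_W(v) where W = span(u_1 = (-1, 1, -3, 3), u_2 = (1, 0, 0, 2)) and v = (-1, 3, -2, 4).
proj_W(v) = (-3/5, 1, -3, 19/5)

Set up U = [u_1 | ... | u_2] ∈ R^(4×2). The projector onto W = col(U) is P = U (U^T U)^(-1) U^T.
Compute U^T U =
  [20, 5]
  [5, 5],
and U^T v = (22, 7).
Solve U^T U · c = U^T v for the coefficients: c = (1, 2/5). The projection is proj_W(v) = U c.
Check: (v - proj_W(v)) · u_1 = 0  (should be 0).
Check: (v - proj_W(v)) · u_2 = 0  (should be 0).
Result: proj_W(v) = (-3/5, 1, -3, 19/5).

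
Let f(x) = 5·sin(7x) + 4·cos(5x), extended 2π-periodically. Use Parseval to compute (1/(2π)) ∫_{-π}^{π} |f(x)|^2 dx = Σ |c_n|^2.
Σ |c_n|^2 = 41/2

Expand |f|^2 and use orthogonality of {sin(nx), cos(mx)} on [-π, π]:
  ∫_{-π}^{π} sin(nx)^2 dx = π, ∫ cos(mx)^2 dx = π, and cross terms integrate to 0.
So ∫_{-π}^{π} f(x)^2 dx = 5^2 · π + 4^2 · π = (25 + 16)π.
Divide by 2π: (25 + 16)/2 = 41/2.
By Parseval, this equals Σ |c_n|^2.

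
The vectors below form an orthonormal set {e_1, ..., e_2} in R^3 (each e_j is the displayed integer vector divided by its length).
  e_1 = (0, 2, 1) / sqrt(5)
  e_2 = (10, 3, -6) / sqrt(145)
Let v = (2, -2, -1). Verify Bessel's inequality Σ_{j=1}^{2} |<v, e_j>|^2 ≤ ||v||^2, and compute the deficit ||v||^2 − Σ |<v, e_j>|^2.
Σ |<v, e_j>|^2 = 225/29; ||v||^2 = 9; deficit = 36/29

Write each e_j = u_j / sqrt(<u_j, u_j>) where u_j is the displayed integer vector. Then <v, e_j> = <v, u_j> / sqrt(<u_j, u_j>), so |<v, e_j>|^2 = <v, u_j>^2 / <u_j, u_j>.
Coefficients: <v, e_1> = -5/sqrt(5), <v, e_2> = 20/sqrt(145).
Square and sum: Σ |<v, e_j>|^2 = 225/29.
Compute ||v||^2 = v·v = 9.
Deficit = 9 − 225/29 = 36/29 ≥ 0, confirming Bessel's inequality. (The deficit equals ||v − Σ <v,e_j> e_j||^2, the squared distance from v to span{e_j}.)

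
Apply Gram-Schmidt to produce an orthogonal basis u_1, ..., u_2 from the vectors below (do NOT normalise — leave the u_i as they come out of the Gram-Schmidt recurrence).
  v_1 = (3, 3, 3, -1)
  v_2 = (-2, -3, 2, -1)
Orthogonal basis:
  u_1 = (3, 3, 3, -1)
  u_2 = (-8/7, -15/7, 20/7, -9/7)

Apply the Gram-Schmidt recurrence
  u_1 = v_1
  u_i = v_i − Σ_{j<i} ((v_i · u_j) / (u_j · u_j)) · u_j.

Step by step this gives:
  u_1 = (3, 3, 3, -1)
  u_2 = (-8/7, -15/7, 20/7, -9/7)

Orthogonality check:
  u_2 · u_1 = 0 (should be 0)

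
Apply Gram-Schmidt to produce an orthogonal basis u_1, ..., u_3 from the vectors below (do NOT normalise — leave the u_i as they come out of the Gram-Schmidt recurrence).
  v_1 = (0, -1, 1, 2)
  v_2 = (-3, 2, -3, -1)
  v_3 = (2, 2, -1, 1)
Orthogonal basis:
  u_1 = (0, -1, 1, 2)
  u_2 = (-3, 5/6, -11/6, 4/3)
  u_3 = (157/89, 169/89, -87/89, 128/89)

Apply the Gram-Schmidt recurrence
  u_1 = v_1
  u_i = v_i − Σ_{j<i} ((v_i · u_j) / (u_j · u_j)) · u_j.

Step by step this gives:
  u_1 = (0, -1, 1, 2)
  u_2 = (-3, 5/6, -11/6, 4/3)
  u_3 = (157/89, 169/89, -87/89, 128/89)

Orthogonality check:
  u_2 · u_1 = 0 (should be 0)
  u_3 · u_1 = 0 (should be 0)
  u_3 · u_2 = 0 (should be 0)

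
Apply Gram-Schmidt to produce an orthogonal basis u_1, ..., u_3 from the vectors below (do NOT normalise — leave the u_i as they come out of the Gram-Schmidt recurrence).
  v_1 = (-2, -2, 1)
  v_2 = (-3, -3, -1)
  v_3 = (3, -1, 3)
Orthogonal basis:
  u_1 = (-2, -2, 1)
  u_2 = (-5/9, -5/9, -20/9)
  u_3 = (2, -2, 0)

Apply the Gram-Schmidt recurrence
  u_1 = v_1
  u_i = v_i − Σ_{j<i} ((v_i · u_j) / (u_j · u_j)) · u_j.

Step by step this gives:
  u_1 = (-2, -2, 1)
  u_2 = (-5/9, -5/9, -20/9)
  u_3 = (2, -2, 0)

Orthogonality check:
  u_2 · u_1 = 0 (should be 0)
  u_3 · u_1 = 0 (should be 0)
  u_3 · u_2 = 0 (should be 0)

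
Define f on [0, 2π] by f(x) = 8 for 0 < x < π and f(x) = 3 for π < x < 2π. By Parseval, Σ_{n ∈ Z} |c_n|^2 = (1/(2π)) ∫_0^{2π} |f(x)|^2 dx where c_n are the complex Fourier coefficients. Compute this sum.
Σ |c_n|^2 = 73/2

Parseval equates the L^2 energy of f (normalised by 1/(2π)) with the ℓ^2 sum of its Fourier coefficients: (1/(2π)) ∫_0^{2π} |f|^2 = Σ |c_n|^2.
Compute the left side: (1/(2π)) [∫_0^π 8^2 dx + ∫_π^{2π} 3^2 dx] = (1/(2π)) · (64π + 9π) = (64 + 9)/2 = 73/2.
So Σ_{n ∈ Z} |c_n|^2 = 73/2.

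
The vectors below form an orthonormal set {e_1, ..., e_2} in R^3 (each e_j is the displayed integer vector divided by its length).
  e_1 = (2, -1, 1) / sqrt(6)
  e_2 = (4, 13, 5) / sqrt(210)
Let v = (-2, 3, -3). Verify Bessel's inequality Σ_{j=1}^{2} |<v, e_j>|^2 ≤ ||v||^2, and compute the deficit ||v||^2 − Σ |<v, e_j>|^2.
Σ |<v, e_j>|^2 = 626/35; ||v||^2 = 22; deficit = 144/35

Write each e_j = u_j / sqrt(<u_j, u_j>) where u_j is the displayed integer vector. Then <v, e_j> = <v, u_j> / sqrt(<u_j, u_j>), so |<v, e_j>|^2 = <v, u_j>^2 / <u_j, u_j>.
Coefficients: <v, e_1> = -10/sqrt(6), <v, e_2> = 16/sqrt(210).
Square and sum: Σ |<v, e_j>|^2 = 626/35.
Compute ||v||^2 = v·v = 22.
Deficit = 22 − 626/35 = 144/35 ≥ 0, confirming Bessel's inequality. (The deficit equals ||v − Σ <v,e_j> e_j||^2, the squared distance from v to span{e_j}.)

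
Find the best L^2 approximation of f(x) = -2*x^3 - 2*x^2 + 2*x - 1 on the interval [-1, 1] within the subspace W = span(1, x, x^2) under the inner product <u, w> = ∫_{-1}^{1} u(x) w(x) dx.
g(x) = -2*x^2 + 4*x/5 - 1

The best approximation g ∈ W is the orthogonal projection of f onto W. Writing g = a_0 + a_1 x + a_2 x^2, the coefficients solve the normal equations G · a = b where
  G_{ij} = <φ_i, φ_j> and b_i = <f, φ_i>, with φ_0 = 1, φ_1 = x, φ_2 = x^2.
G =
  [2, 0, 2/3]
  [0, 2/3, 0]
  [2/3, 0, 2/5],
b = (-10/3, 8/15, -22/15).
Solving gives a_0 = -1, a_1 = 4/5, a_2 = -2, so
  g(x) = -2*x^2 + 4*x/5 - 1.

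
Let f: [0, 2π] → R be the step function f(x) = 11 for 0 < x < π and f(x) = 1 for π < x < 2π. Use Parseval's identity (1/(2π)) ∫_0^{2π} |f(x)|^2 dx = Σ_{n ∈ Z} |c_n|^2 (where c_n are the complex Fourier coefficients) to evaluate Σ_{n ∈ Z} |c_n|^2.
Σ |c_n|^2 = 61

Parseval equates the L^2 energy of f (normalised by 1/(2π)) with the ℓ^2 sum of its Fourier coefficients: (1/(2π)) ∫_0^{2π} |f|^2 = Σ |c_n|^2.
Compute the left side: (1/(2π)) [∫_0^π 11^2 dx + ∫_π^{2π} 1^2 dx] = (1/(2π)) · (121π + 1π) = (121 + 1)/2 = 61.
So Σ_{n ∈ Z} |c_n|^2 = 61.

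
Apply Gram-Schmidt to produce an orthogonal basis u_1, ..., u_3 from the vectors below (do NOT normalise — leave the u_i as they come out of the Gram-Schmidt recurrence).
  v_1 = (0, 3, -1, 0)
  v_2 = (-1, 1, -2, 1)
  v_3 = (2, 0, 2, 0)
Orthogonal basis:
  u_1 = (0, 3, -1, 0)
  u_2 = (-1, -1/2, -3/2, 1)
  u_3 = (8/9, 2/45, 2/15, 10/9)

Apply the Gram-Schmidt recurrence
  u_1 = v_1
  u_i = v_i − Σ_{j<i} ((v_i · u_j) / (u_j · u_j)) · u_j.

Step by step this gives:
  u_1 = (0, 3, -1, 0)
  u_2 = (-1, -1/2, -3/2, 1)
  u_3 = (8/9, 2/45, 2/15, 10/9)

Orthogonality check:
  u_2 · u_1 = 0 (should be 0)
  u_3 · u_1 = 0 (should be 0)
  u_3 · u_2 = 0 (should be 0)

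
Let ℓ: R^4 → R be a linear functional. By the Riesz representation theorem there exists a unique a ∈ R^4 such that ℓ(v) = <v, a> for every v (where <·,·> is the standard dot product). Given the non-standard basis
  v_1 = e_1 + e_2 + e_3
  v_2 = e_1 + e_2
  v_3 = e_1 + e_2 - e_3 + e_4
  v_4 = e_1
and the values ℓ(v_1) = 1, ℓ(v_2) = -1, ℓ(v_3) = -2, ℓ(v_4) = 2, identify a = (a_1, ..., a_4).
a = (2, -3, 2, 1)

Write a = (a_1, ..., a_4) in the standard basis. For each basis vector v_i, ℓ(v_i) = <v_i, a> is a linear equation in the a_j's. Collect the n equations into a matrix system V a = ℓ, where row i of V is v_i (expressed in the standard basis). Since V is invertible (lower-triangular with 1s on the diagonal, up to permutation), solve by back-substitution:
  V =
[[1, 1, 1, 0],
 [1, 1, 0, 0],
 [1, 1, -1, 1],
 [1, 0, 0, 0]]
  V a = (1, -1, -2, 2)
Solving gives a = (2, -3, 2, 1).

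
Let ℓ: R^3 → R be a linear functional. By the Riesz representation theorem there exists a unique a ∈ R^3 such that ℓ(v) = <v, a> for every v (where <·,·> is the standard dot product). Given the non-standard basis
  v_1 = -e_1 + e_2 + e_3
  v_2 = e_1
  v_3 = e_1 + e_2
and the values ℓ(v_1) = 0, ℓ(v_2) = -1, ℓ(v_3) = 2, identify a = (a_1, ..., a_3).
a = (-1, 3, -4)

Write a = (a_1, ..., a_3) in the standard basis. For each basis vector v_i, ℓ(v_i) = <v_i, a> is a linear equation in the a_j's. Collect the n equations into a matrix system V a = ℓ, where row i of V is v_i (expressed in the standard basis). Since V is invertible (lower-triangular with 1s on the diagonal, up to permutation), solve by back-substitution:
  V =
[[-1, 1, 1],
 [1, 0, 0],
 [1, 1, 0]]
  V a = (0, -1, 2)
Solving gives a = (-1, 3, -4).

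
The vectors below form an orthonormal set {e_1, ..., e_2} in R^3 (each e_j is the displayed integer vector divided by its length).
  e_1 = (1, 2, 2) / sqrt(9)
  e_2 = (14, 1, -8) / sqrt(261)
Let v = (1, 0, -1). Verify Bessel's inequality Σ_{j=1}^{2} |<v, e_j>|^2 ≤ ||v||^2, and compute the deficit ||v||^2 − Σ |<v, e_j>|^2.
Σ |<v, e_j>|^2 = 57/29; ||v||^2 = 2; deficit = 1/29

Write each e_j = u_j / sqrt(<u_j, u_j>) where u_j is the displayed integer vector. Then <v, e_j> = <v, u_j> / sqrt(<u_j, u_j>), so |<v, e_j>|^2 = <v, u_j>^2 / <u_j, u_j>.
Coefficients: <v, e_1> = -1/sqrt(9), <v, e_2> = 22/sqrt(261).
Square and sum: Σ |<v, e_j>|^2 = 57/29.
Compute ||v||^2 = v·v = 2.
Deficit = 2 − 57/29 = 1/29 ≥ 0, confirming Bessel's inequality. (The deficit equals ||v − Σ <v,e_j> e_j||^2, the squared distance from v to span{e_j}.)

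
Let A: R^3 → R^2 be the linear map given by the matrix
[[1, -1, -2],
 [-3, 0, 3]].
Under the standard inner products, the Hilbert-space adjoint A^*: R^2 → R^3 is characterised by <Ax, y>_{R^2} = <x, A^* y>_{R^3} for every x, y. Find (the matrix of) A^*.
A^* = A^T =
[[1, -3],
 [-1, 0],
 [-2, 3]]

For real matrices with standard dot products, the defining identity <Ax, y> = <x, A^* y> gives (Ax)^T y = x^T (A^*) y, i.e. x^T A^T y = x^T (A^*) y. Since this holds for all x, y, we must have A^* = A^T. Therefore
A^* =
[[1, -3],
 [-1, 0],
 [-2, 3]].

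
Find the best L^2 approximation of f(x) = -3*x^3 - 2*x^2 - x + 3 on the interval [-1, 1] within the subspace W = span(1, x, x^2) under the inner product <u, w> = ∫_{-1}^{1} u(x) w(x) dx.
g(x) = -2*x^2 - 14*x/5 + 3

The best approximation g ∈ W is the orthogonal projection of f onto W. Writing g = a_0 + a_1 x + a_2 x^2, the coefficients solve the normal equations G · a = b where
  G_{ij} = <φ_i, φ_j> and b_i = <f, φ_i>, with φ_0 = 1, φ_1 = x, φ_2 = x^2.
G =
  [2, 0, 2/3]
  [0, 2/3, 0]
  [2/3, 0, 2/5],
b = (14/3, -28/15, 6/5).
Solving gives a_0 = 3, a_1 = -14/5, a_2 = -2, so
  g(x) = -2*x^2 - 14*x/5 + 3.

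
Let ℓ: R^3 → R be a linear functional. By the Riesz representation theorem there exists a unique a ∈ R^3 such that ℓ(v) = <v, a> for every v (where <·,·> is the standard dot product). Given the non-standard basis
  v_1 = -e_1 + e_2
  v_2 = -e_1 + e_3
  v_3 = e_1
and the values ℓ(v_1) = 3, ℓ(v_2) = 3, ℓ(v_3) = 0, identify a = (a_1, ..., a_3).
a = (0, 3, 3)

Write a = (a_1, ..., a_3) in the standard basis. For each basis vector v_i, ℓ(v_i) = <v_i, a> is a linear equation in the a_j's. Collect the n equations into a matrix system V a = ℓ, where row i of V is v_i (expressed in the standard basis). Since V is invertible (lower-triangular with 1s on the diagonal, up to permutation), solve by back-substitution:
  V =
[[-1, 1, 0],
 [-1, 0, 1],
 [1, 0, 0]]
  V a = (3, 3, 0)
Solving gives a = (0, 3, 3).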